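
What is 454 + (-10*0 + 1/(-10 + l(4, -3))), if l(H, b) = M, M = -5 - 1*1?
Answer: 7263/16 ≈ 453.94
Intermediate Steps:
M = -6 (M = -5 - 1 = -6)
l(H, b) = -6
454 + (-10*0 + 1/(-10 + l(4, -3))) = 454 + (-10*0 + 1/(-10 - 6)) = 454 + (0 + 1/(-16)) = 454 + (0 - 1/16) = 454 - 1/16 = 7263/16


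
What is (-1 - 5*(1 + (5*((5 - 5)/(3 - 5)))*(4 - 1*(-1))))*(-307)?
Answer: 1842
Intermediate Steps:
(-1 - 5*(1 + (5*((5 - 5)/(3 - 5)))*(4 - 1*(-1))))*(-307) = (-1 - 5*(1 + (5*(0/(-2)))*(4 + 1)))*(-307) = (-1 - 5*(1 + (5*(0*(-½)))*5))*(-307) = (-1 - 5*(1 + (5*0)*5))*(-307) = (-1 - 5*(1 + 0*5))*(-307) = (-1 - 5*(1 + 0))*(-307) = (-1 - 5*1)*(-307) = (-1 - 5)*(-307) = -6*(-307) = 1842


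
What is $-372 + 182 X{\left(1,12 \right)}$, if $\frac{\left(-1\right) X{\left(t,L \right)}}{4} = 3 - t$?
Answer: $-1828$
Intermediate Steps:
$X{\left(t,L \right)} = -12 + 4 t$ ($X{\left(t,L \right)} = - 4 \left(3 - t\right) = -12 + 4 t$)
$-372 + 182 X{\left(1,12 \right)} = -372 + 182 \left(-12 + 4 \cdot 1\right) = -372 + 182 \left(-12 + 4\right) = -372 + 182 \left(-8\right) = -372 - 1456 = -1828$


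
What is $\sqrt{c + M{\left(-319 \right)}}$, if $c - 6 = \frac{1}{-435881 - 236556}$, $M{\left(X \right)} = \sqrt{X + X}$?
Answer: $\frac{\sqrt{2713028441377 + 452171518969 i \sqrt{638}}}{672437} \approx 3.9976 + 3.1592 i$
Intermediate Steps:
$M{\left(X \right)} = \sqrt{2} \sqrt{X}$ ($M{\left(X \right)} = \sqrt{2 X} = \sqrt{2} \sqrt{X}$)
$c = \frac{4034621}{672437}$ ($c = 6 + \frac{1}{-435881 - 236556} = 6 + \frac{1}{-672437} = 6 - \frac{1}{672437} = \frac{4034621}{672437} \approx 6.0$)
$\sqrt{c + M{\left(-319 \right)}} = \sqrt{\frac{4034621}{672437} + \sqrt{2} \sqrt{-319}} = \sqrt{\frac{4034621}{672437} + \sqrt{2} i \sqrt{319}} = \sqrt{\frac{4034621}{672437} + i \sqrt{638}}$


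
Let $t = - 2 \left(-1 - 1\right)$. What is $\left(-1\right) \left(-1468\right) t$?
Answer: $5872$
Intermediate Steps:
$t = 4$ ($t = \left(-2\right) \left(-2\right) = 4$)
$\left(-1\right) \left(-1468\right) t = \left(-1\right) \left(-1468\right) 4 = 1468 \cdot 4 = 5872$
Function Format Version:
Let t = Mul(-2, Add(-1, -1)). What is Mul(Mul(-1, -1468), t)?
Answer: 5872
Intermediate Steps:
t = 4 (t = Mul(-2, -2) = 4)
Mul(Mul(-1, -1468), t) = Mul(Mul(-1, -1468), 4) = Mul(1468, 4) = 5872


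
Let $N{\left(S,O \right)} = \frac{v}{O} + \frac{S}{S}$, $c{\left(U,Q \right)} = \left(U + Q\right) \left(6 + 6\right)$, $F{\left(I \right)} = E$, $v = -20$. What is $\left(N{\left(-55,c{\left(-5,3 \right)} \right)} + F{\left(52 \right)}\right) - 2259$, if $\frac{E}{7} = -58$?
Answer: $- \frac{15979}{6} \approx -2663.2$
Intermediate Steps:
$E = -406$ ($E = 7 \left(-58\right) = -406$)
$F{\left(I \right)} = -406$
$c{\left(U,Q \right)} = 12 Q + 12 U$ ($c{\left(U,Q \right)} = \left(Q + U\right) 12 = 12 Q + 12 U$)
$N{\left(S,O \right)} = 1 - \frac{20}{O}$ ($N{\left(S,O \right)} = - \frac{20}{O} + \frac{S}{S} = - \frac{20}{O} + 1 = 1 - \frac{20}{O}$)
$\left(N{\left(-55,c{\left(-5,3 \right)} \right)} + F{\left(52 \right)}\right) - 2259 = \left(\frac{-20 + \left(12 \cdot 3 + 12 \left(-5\right)\right)}{12 \cdot 3 + 12 \left(-5\right)} - 406\right) - 2259 = \left(\frac{-20 + \left(36 - 60\right)}{36 - 60} - 406\right) - 2259 = \left(\frac{-20 - 24}{-24} - 406\right) - 2259 = \left(\left(- \frac{1}{24}\right) \left(-44\right) - 406\right) - 2259 = \left(\frac{11}{6} - 406\right) - 2259 = - \frac{2425}{6} - 2259 = - \frac{15979}{6}$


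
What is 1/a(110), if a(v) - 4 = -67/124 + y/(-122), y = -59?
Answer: 7564/29827 ≈ 0.25360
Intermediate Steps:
a(v) = 29827/7564 (a(v) = 4 + (-67/124 - 59/(-122)) = 4 + (-67*1/124 - 59*(-1/122)) = 4 + (-67/124 + 59/122) = 4 - 429/7564 = 29827/7564)
1/a(110) = 1/(29827/7564) = 7564/29827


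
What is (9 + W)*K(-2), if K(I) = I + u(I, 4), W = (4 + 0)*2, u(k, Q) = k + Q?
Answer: 0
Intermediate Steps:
u(k, Q) = Q + k
W = 8 (W = 4*2 = 8)
K(I) = 4 + 2*I (K(I) = I + (4 + I) = 4 + 2*I)
(9 + W)*K(-2) = (9 + 8)*(4 + 2*(-2)) = 17*(4 - 4) = 17*0 = 0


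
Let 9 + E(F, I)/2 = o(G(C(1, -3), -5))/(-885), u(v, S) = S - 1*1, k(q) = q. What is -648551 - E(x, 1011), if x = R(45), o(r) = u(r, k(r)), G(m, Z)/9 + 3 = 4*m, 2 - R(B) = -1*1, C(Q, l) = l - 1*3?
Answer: -573952193/885 ≈ -6.4853e+5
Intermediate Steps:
C(Q, l) = -3 + l (C(Q, l) = l - 3 = -3 + l)
u(v, S) = -1 + S (u(v, S) = S - 1 = -1 + S)
R(B) = 3 (R(B) = 2 - (-1) = 2 - 1*(-1) = 2 + 1 = 3)
G(m, Z) = -27 + 36*m (G(m, Z) = -27 + 9*(4*m) = -27 + 36*m)
o(r) = -1 + r
x = 3
E(F, I) = -15442/885 (E(F, I) = -18 + 2*((-1 + (-27 + 36*(-3 - 3)))/(-885)) = -18 + 2*((-1 + (-27 + 36*(-6)))*(-1/885)) = -18 + 2*((-1 + (-27 - 216))*(-1/885)) = -18 + 2*((-1 - 243)*(-1/885)) = -18 + 2*(-244*(-1/885)) = -18 + 2*(244/885) = -18 + 488/885 = -15442/885)
-648551 - E(x, 1011) = -648551 - 1*(-15442/885) = -648551 + 15442/885 = -573952193/885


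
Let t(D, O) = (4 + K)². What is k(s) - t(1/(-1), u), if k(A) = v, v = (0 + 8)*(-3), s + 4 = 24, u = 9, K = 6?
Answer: -124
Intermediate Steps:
t(D, O) = 100 (t(D, O) = (4 + 6)² = 10² = 100)
s = 20 (s = -4 + 24 = 20)
v = -24 (v = 8*(-3) = -24)
k(A) = -24
k(s) - t(1/(-1), u) = -24 - 1*100 = -24 - 100 = -124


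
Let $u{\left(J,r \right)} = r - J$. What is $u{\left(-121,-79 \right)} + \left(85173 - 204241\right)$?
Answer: $-119026$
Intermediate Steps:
$u{\left(-121,-79 \right)} + \left(85173 - 204241\right) = \left(-79 - -121\right) + \left(85173 - 204241\right) = \left(-79 + 121\right) + \left(85173 - 204241\right) = 42 - 119068 = -119026$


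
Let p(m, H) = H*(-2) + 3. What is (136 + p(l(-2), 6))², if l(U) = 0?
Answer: 16129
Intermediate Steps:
p(m, H) = 3 - 2*H (p(m, H) = -2*H + 3 = 3 - 2*H)
(136 + p(l(-2), 6))² = (136 + (3 - 2*6))² = (136 + (3 - 12))² = (136 - 9)² = 127² = 16129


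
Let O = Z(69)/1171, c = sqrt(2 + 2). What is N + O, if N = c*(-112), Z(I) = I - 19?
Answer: -262254/1171 ≈ -223.96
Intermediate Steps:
Z(I) = -19 + I
c = 2 (c = sqrt(4) = 2)
N = -224 (N = 2*(-112) = -224)
O = 50/1171 (O = (-19 + 69)/1171 = 50*(1/1171) = 50/1171 ≈ 0.042699)
N + O = -224 + 50/1171 = -262254/1171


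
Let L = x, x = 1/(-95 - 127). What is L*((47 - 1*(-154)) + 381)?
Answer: -97/37 ≈ -2.6216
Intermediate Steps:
x = -1/222 (x = 1/(-222) = -1/222 ≈ -0.0045045)
L = -1/222 ≈ -0.0045045
L*((47 - 1*(-154)) + 381) = -((47 - 1*(-154)) + 381)/222 = -((47 + 154) + 381)/222 = -(201 + 381)/222 = -1/222*582 = -97/37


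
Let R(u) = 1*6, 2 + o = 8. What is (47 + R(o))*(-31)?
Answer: -1643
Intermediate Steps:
o = 6 (o = -2 + 8 = 6)
R(u) = 6
(47 + R(o))*(-31) = (47 + 6)*(-31) = 53*(-31) = -1643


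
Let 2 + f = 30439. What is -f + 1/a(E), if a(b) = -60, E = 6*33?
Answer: -1826221/60 ≈ -30437.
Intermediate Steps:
f = 30437 (f = -2 + 30439 = 30437)
E = 198
-f + 1/a(E) = -1*30437 + 1/(-60) = -30437 - 1/60 = -1826221/60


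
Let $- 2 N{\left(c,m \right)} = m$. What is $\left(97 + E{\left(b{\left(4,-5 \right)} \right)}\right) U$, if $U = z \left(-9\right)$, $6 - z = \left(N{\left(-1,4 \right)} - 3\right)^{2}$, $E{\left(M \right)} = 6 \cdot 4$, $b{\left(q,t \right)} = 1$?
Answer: $20691$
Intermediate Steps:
$N{\left(c,m \right)} = - \frac{m}{2}$
$E{\left(M \right)} = 24$
$z = -19$ ($z = 6 - \left(\left(- \frac{1}{2}\right) 4 - 3\right)^{2} = 6 - \left(-2 - 3\right)^{2} = 6 - \left(-5\right)^{2} = 6 - 25 = -19$)
$U = 171$ ($U = \left(-19\right) \left(-9\right) = 171$)
$\left(97 + E{\left(b{\left(4,-5 \right)} \right)}\right) U = \left(97 + 24\right) 171 = 121 \cdot 171 = 20691$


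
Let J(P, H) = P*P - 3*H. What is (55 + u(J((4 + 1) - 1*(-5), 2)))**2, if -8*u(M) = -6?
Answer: 49729/16 ≈ 3108.1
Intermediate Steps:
J(P, H) = P**2 - 3*H
u(M) = 3/4 (u(M) = -1/8*(-6) = 3/4)
(55 + u(J((4 + 1) - 1*(-5), 2)))**2 = (55 + 3/4)**2 = (223/4)**2 = 49729/16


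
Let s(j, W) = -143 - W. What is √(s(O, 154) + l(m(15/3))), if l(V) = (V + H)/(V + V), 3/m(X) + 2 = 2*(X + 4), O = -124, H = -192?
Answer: 7*I*√66/2 ≈ 28.434*I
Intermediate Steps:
m(X) = 3/(6 + 2*X) (m(X) = 3/(-2 + 2*(X + 4)) = 3/(-2 + 2*(4 + X)) = 3/(-2 + (8 + 2*X)) = 3/(6 + 2*X))
l(V) = (-192 + V)/(2*V) (l(V) = (V - 192)/(V + V) = (-192 + V)/((2*V)) = (-192 + V)*(1/(2*V)) = (-192 + V)/(2*V))
√(s(O, 154) + l(m(15/3))) = √((-143 - 1*154) + (-192 + 3/(2*(3 + 15/3)))/(2*((3/(2*(3 + 15/3)))))) = √((-143 - 154) + (-192 + 3/(2*(3 + 15*(⅓))))/(2*((3/(2*(3 + 15*(⅓))))))) = √(-297 + (-192 + 3/(2*(3 + 5)))/(2*((3/(2*(3 + 5)))))) = √(-297 + (-192 + (3/2)/8)/(2*(((3/2)/8)))) = √(-297 + (-192 + (3/2)*(⅛))/(2*(((3/2)*(⅛))))) = √(-297 + (-192 + 3/16)/(2*(3/16))) = √(-297 + (½)*(16/3)*(-3069/16)) = √(-297 - 1023/2) = √(-1617/2) = 7*I*√66/2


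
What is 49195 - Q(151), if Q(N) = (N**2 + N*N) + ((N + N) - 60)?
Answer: 3351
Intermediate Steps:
Q(N) = -60 + 2*N + 2*N**2 (Q(N) = (N**2 + N**2) + (2*N - 60) = 2*N**2 + (-60 + 2*N) = -60 + 2*N + 2*N**2)
49195 - Q(151) = 49195 - (-60 + 2*151 + 2*151**2) = 49195 - (-60 + 302 + 2*22801) = 49195 - (-60 + 302 + 45602) = 49195 - 1*45844 = 49195 - 45844 = 3351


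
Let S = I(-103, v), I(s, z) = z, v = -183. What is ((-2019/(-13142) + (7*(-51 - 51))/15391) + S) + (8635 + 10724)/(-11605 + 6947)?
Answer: -44057799840132/235541693869 ≈ -187.05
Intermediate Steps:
S = -183
((-2019/(-13142) + (7*(-51 - 51))/15391) + S) + (8635 + 10724)/(-11605 + 6947) = ((-2019/(-13142) + (7*(-51 - 51))/15391) - 183) + (8635 + 10724)/(-11605 + 6947) = ((-2019*(-1/13142) + (7*(-102))*(1/15391)) - 183) + 19359/(-4658) = ((2019/13142 - 714*1/15391) - 183) + 19359*(-1/4658) = ((2019/13142 - 714/15391) - 183) - 19359/4658 = (21691041/202268522 - 183) - 19359/4658 = -36993448485/202268522 - 19359/4658 = -44057799840132/235541693869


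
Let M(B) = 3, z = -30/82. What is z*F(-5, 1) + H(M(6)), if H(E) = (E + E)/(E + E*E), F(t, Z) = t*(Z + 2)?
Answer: 491/82 ≈ 5.9878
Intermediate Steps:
z = -15/41 (z = -30*1/82 = -15/41 ≈ -0.36585)
F(t, Z) = t*(2 + Z)
H(E) = 2*E/(E + E²) (H(E) = (2*E)/(E + E²) = 2*E/(E + E²))
z*F(-5, 1) + H(M(6)) = -(-75)*(2 + 1)/41 + 2/(1 + 3) = -(-75)*3/41 + 2/4 = -15/41*(-15) + 2*(¼) = 225/41 + ½ = 491/82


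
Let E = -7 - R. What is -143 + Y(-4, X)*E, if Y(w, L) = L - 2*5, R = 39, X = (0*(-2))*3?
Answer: 317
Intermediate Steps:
X = 0 (X = 0*3 = 0)
Y(w, L) = -10 + L (Y(w, L) = L - 10 = -10 + L)
E = -46 (E = -7 - 1*39 = -7 - 39 = -46)
-143 + Y(-4, X)*E = -143 + (-10 + 0)*(-46) = -143 - 10*(-46) = -143 + 460 = 317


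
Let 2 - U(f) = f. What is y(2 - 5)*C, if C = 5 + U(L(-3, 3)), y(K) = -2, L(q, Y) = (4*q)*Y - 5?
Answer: -96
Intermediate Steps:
L(q, Y) = -5 + 4*Y*q (L(q, Y) = 4*Y*q - 5 = -5 + 4*Y*q)
U(f) = 2 - f
C = 48 (C = 5 + (2 - (-5 + 4*3*(-3))) = 5 + (2 - (-5 - 36)) = 5 + (2 - 1*(-41)) = 5 + (2 + 41) = 5 + 43 = 48)
y(2 - 5)*C = -2*48 = -96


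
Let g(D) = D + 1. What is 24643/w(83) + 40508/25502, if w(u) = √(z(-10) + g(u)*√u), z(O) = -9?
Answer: 494/311 + 24643*√3/(3*√(-3 + 28*√83)) ≈ 897.68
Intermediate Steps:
g(D) = 1 + D
w(u) = √(-9 + √u*(1 + u)) (w(u) = √(-9 + (1 + u)*√u) = √(-9 + √u*(1 + u)))
24643/w(83) + 40508/25502 = 24643/(√(-9 + √83*(1 + 83))) + 40508/25502 = 24643/(√(-9 + √83*84)) + 40508*(1/25502) = 24643/(√(-9 + 84*√83)) + 494/311 = 24643/√(-9 + 84*√83) + 494/311 = 494/311 + 24643/√(-9 + 84*√83)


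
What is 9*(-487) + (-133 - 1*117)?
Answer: -4633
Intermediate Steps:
9*(-487) + (-133 - 1*117) = -4383 + (-133 - 117) = -4383 - 250 = -4633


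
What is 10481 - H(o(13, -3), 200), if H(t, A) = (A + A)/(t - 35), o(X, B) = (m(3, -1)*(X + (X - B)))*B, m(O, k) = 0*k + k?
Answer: 136153/13 ≈ 10473.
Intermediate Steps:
m(O, k) = k (m(O, k) = 0 + k = k)
o(X, B) = B*(B - 2*X) (o(X, B) = (-(X + (X - B)))*B = (-(-B + 2*X))*B = (B - 2*X)*B = B*(B - 2*X))
H(t, A) = 2*A/(-35 + t) (H(t, A) = (2*A)/(-35 + t) = 2*A/(-35 + t))
10481 - H(o(13, -3), 200) = 10481 - 2*200/(-35 - 3*(-3 - 2*13)) = 10481 - 2*200/(-35 - 3*(-3 - 26)) = 10481 - 2*200/(-35 - 3*(-29)) = 10481 - 2*200/(-35 + 87) = 10481 - 2*200/52 = 10481 - 1*100/13 = 10481 - 100/13 = 136153/13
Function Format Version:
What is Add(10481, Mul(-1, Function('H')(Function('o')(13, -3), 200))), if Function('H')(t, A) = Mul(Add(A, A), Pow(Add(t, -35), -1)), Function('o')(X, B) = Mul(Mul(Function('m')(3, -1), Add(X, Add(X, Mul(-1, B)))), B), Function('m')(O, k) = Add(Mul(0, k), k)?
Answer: Rational(136153, 13) ≈ 10473.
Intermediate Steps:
Function('m')(O, k) = k (Function('m')(O, k) = Add(0, k) = k)
Function('o')(X, B) = Mul(B, Add(B, Mul(-2, X))) (Function('o')(X, B) = Mul(Mul(-1, Add(X, Add(X, Mul(-1, B)))), B) = Mul(Mul(-1, Add(Mul(-1, B), Mul(2, X))), B) = Mul(Add(B, Mul(-2, X)), B) = Mul(B, Add(B, Mul(-2, X))))
Function('H')(t, A) = Mul(2, A, Pow(Add(-35, t), -1)) (Function('H')(t, A) = Mul(Mul(2, A), Pow(Add(-35, t), -1)) = Mul(2, A, Pow(Add(-35, t), -1)))
Add(10481, Mul(-1, Function('H')(Function('o')(13, -3), 200))) = Add(10481, Mul(-1, Mul(2, 200, Pow(Add(-35, Mul(-3, Add(-3, Mul(-2, 13)))), -1)))) = Add(10481, Mul(-1, Mul(2, 200, Pow(Add(-35, Mul(-3, Add(-3, -26))), -1)))) = Add(10481, Mul(-1, Mul(2, 200, Pow(Add(-35, Mul(-3, -29)), -1)))) = Add(10481, Mul(-1, Mul(2, 200, Pow(Add(-35, 87), -1)))) = Add(10481, Mul(-1, Mul(2, 200, Pow(52, -1)))) = Add(10481, Mul(-1, Mul(2, 200, Rational(1, 52)))) = Add(10481, Mul(-1, Rational(100, 13))) = Add(10481, Rational(-100, 13)) = Rational(136153, 13)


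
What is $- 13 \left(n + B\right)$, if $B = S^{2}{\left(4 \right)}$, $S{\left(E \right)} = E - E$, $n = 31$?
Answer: $-403$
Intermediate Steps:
$S{\left(E \right)} = 0$
$B = 0$ ($B = 0^{2} = 0$)
$- 13 \left(n + B\right) = - 13 \left(31 + 0\right) = \left(-13\right) 31 = -403$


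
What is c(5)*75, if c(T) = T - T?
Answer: 0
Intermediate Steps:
c(T) = 0
c(5)*75 = 0*75 = 0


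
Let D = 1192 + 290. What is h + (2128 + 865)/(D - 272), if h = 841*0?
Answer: 2993/1210 ≈ 2.4736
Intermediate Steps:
h = 0
D = 1482
h + (2128 + 865)/(D - 272) = 0 + (2128 + 865)/(1482 - 272) = 0 + 2993/1210 = 2993/1210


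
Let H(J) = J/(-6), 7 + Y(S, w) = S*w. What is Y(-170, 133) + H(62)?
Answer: -67882/3 ≈ -22627.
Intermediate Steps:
Y(S, w) = -7 + S*w
H(J) = -J/6 (H(J) = J*(-⅙) = -J/6)
Y(-170, 133) + H(62) = (-7 - 170*133) - ⅙*62 = (-7 - 22610) - 31/3 = -22617 - 31/3 = -67882/3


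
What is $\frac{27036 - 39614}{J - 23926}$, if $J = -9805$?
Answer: $\frac{12578}{33731} \approx 0.37289$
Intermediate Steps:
$\frac{27036 - 39614}{J - 23926} = \frac{27036 - 39614}{-9805 - 23926} = - \frac{12578}{-33731} = \left(-12578\right) \left(- \frac{1}{33731}\right) = \frac{12578}{33731}$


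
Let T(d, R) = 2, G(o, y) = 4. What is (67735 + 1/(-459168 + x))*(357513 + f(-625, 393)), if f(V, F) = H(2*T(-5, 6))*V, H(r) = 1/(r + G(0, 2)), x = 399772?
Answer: 11504221767761261/475168 ≈ 2.4211e+10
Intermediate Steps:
H(r) = 1/(4 + r) (H(r) = 1/(r + 4) = 1/(4 + r))
f(V, F) = V/8 (f(V, F) = V/(4 + 2*2) = V/(4 + 4) = V/8)
(67735 + 1/(-459168 + x))*(357513 + f(-625, 393)) = (67735 + 1/(-459168 + 399772))*(357513 + (1/8)*(-625)) = (67735 + 1/(-59396))*(357513 - 625/8) = (67735 - 1/59396)*(2859479/8) = (4023188059/59396)*(2859479/8) = 11504221767761261/475168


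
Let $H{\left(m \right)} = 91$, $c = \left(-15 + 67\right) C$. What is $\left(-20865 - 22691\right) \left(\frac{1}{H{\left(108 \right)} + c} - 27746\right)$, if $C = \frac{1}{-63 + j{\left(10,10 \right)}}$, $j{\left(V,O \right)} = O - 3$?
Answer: $\frac{1523923912752}{1261} \approx 1.2085 \cdot 10^{9}$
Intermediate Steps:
$j{\left(V,O \right)} = -3 + O$
$C = - \frac{1}{56}$ ($C = \frac{1}{-63 + \left(-3 + 10\right)} = \frac{1}{-63 + 7} = \frac{1}{-56} = - \frac{1}{56} \approx -0.017857$)
$c = - \frac{13}{14}$ ($c = \left(-15 + 67\right) \left(- \frac{1}{56}\right) = 52 \left(- \frac{1}{56}\right) = - \frac{13}{14} \approx -0.92857$)
$\left(-20865 - 22691\right) \left(\frac{1}{H{\left(108 \right)} + c} - 27746\right) = \left(-20865 - 22691\right) \left(\frac{1}{91 - \frac{13}{14}} - 27746\right) = - 43556 \left(\frac{1}{\frac{1261}{14}} - 27746\right) = - 43556 \left(\frac{14}{1261} - 27746\right) = \left(-43556\right) \left(- \frac{34987692}{1261}\right) = \frac{1523923912752}{1261}$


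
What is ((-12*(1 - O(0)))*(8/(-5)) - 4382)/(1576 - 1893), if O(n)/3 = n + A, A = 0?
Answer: 21814/1585 ≈ 13.763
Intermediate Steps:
O(n) = 3*n (O(n) = 3*(n + 0) = 3*n)
((-12*(1 - O(0)))*(8/(-5)) - 4382)/(1576 - 1893) = ((-12*(1 - 3*0))*(8/(-5)) - 4382)/(1576 - 1893) = ((-12*(1 - 1*0))*(8*(-⅕)) - 4382)/(-317) = (-12*(1 + 0)*(-8/5) - 4382)*(-1/317) = (-12*1*(-8/5) - 4382)*(-1/317) = (-12*(-8/5) - 4382)*(-1/317) = (96/5 - 4382)*(-1/317) = -21814/5*(-1/317) = 21814/1585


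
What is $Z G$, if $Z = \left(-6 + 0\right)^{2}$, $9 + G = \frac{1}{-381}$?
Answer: $- \frac{41160}{127} \approx -324.09$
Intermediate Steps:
$G = - \frac{3430}{381}$ ($G = -9 + \frac{1}{-381} = -9 - \frac{1}{381} = - \frac{3430}{381} \approx -9.0026$)
$Z = 36$ ($Z = \left(-6\right)^{2} = 36$)
$Z G = 36 \left(- \frac{3430}{381}\right) = - \frac{41160}{127}$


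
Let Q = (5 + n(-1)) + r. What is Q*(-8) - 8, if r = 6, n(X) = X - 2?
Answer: -72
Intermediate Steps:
n(X) = -2 + X
Q = 8 (Q = (5 + (-2 - 1)) + 6 = (5 - 3) + 6 = 2 + 6 = 8)
Q*(-8) - 8 = 8*(-8) - 8 = -64 - 8 = -72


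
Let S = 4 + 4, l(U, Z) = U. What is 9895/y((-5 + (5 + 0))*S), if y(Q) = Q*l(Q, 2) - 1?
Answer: -9895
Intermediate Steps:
S = 8
y(Q) = -1 + Q**2 (y(Q) = Q*Q - 1 = Q**2 - 1 = -1 + Q**2)
9895/y((-5 + (5 + 0))*S) = 9895/(-1 + ((-5 + (5 + 0))*8)**2) = 9895/(-1 + ((-5 + 5)*8)**2) = 9895/(-1 + (0*8)**2) = 9895/(-1 + 0**2) = 9895/(-1 + 0) = 9895/(-1) = 9895*(-1) = -9895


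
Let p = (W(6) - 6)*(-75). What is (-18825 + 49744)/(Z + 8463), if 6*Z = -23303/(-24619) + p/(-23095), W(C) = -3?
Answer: 1506839598411/412452339875 ≈ 3.6534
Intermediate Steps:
p = 675 (p = (-3 - 6)*(-75) = -9*(-75) = 675)
Z = 7450928/48735069 (Z = (-23303/(-24619) + 675/(-23095))/6 = (-23303*(-1/24619) + 675*(-1/23095))/6 = (3329/3517 - 135/4619)/6 = (1/6)*(14901856/16245023) = 7450928/48735069 ≈ 0.15289)
(-18825 + 49744)/(Z + 8463) = (-18825 + 49744)/(7450928/48735069 + 8463) = 30919/(412452339875/48735069) = 30919*(48735069/412452339875) = 1506839598411/412452339875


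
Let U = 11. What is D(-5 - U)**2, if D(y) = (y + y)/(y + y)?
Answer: 1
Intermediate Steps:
D(y) = 1 (D(y) = (2*y)/((2*y)) = (2*y)*(1/(2*y)) = 1)
D(-5 - U)**2 = 1**2 = 1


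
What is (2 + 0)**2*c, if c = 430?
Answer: 1720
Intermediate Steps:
(2 + 0)**2*c = (2 + 0)**2*430 = 2**2*430 = 4*430 = 1720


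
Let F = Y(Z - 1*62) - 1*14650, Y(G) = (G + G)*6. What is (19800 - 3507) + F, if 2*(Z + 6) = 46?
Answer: 1103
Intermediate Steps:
Z = 17 (Z = -6 + (1/2)*46 = -6 + 23 = 17)
Y(G) = 12*G (Y(G) = (2*G)*6 = 12*G)
F = -15190 (F = 12*(17 - 1*62) - 1*14650 = 12*(17 - 62) - 14650 = 12*(-45) - 14650 = -540 - 14650 = -15190)
(19800 - 3507) + F = (19800 - 3507) - 15190 = 16293 - 15190 = 1103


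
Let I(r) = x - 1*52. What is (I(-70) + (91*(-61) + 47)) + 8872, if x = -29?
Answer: 3287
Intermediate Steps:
I(r) = -81 (I(r) = -29 - 1*52 = -29 - 52 = -81)
(I(-70) + (91*(-61) + 47)) + 8872 = (-81 + (91*(-61) + 47)) + 8872 = (-81 + (-5551 + 47)) + 8872 = (-81 - 5504) + 8872 = -5585 + 8872 = 3287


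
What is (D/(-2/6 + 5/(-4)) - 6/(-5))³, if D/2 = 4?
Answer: -49027896/857375 ≈ -57.184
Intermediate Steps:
D = 8 (D = 2*4 = 8)
(D/(-2/6 + 5/(-4)) - 6/(-5))³ = (8/(-2/6 + 5/(-4)) - 6/(-5))³ = (8/(-2*⅙ + 5*(-¼)) - 6*(-⅕))³ = (8/(-⅓ - 5/4) + 6/5)³ = (8/(-19/12) + 6/5)³ = (8*(-12/19) + 6/5)³ = (-96/19 + 6/5)³ = (-366/95)³ = -49027896/857375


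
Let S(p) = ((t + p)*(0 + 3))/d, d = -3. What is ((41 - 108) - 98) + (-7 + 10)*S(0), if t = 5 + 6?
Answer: -198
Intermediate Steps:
t = 11
S(p) = -11 - p (S(p) = ((11 + p)*(0 + 3))/(-3) = ((11 + p)*3)*(-1/3) = (33 + 3*p)*(-1/3) = -11 - p)
((41 - 108) - 98) + (-7 + 10)*S(0) = ((41 - 108) - 98) + (-7 + 10)*(-11 - 1*0) = (-67 - 98) + 3*(-11 + 0) = -165 + 3*(-11) = -165 - 33 = -198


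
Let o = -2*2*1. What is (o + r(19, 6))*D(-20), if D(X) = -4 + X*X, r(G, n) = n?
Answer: 792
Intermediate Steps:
o = -4 (o = -4*1 = -4)
D(X) = -4 + X²
(o + r(19, 6))*D(-20) = (-4 + 6)*(-4 + (-20)²) = 2*(-4 + 400) = 2*396 = 792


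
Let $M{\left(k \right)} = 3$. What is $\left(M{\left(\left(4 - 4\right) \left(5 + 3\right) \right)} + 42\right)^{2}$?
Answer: $2025$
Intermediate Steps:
$\left(M{\left(\left(4 - 4\right) \left(5 + 3\right) \right)} + 42\right)^{2} = \left(3 + 42\right)^{2} = 45^{2} = 2025$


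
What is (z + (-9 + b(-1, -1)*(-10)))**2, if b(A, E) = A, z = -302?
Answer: 90601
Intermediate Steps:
(z + (-9 + b(-1, -1)*(-10)))**2 = (-302 + (-9 - 1*(-10)))**2 = (-302 + (-9 + 10))**2 = (-302 + 1)**2 = (-301)**2 = 90601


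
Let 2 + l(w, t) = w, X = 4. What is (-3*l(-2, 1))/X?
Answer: 3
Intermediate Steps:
l(w, t) = -2 + w
(-3*l(-2, 1))/X = -3*(-2 - 2)/4 = -3*(-4)*(¼) = 12*(¼) = 3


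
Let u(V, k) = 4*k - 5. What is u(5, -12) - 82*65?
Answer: -5383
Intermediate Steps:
u(V, k) = -5 + 4*k
u(5, -12) - 82*65 = (-5 + 4*(-12)) - 82*65 = (-5 - 48) - 5330 = -53 - 5330 = -5383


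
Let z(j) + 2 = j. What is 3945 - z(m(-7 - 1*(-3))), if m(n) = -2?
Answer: 3949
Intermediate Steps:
z(j) = -2 + j
3945 - z(m(-7 - 1*(-3))) = 3945 - (-2 - 2) = 3945 - 1*(-4) = 3945 + 4 = 3949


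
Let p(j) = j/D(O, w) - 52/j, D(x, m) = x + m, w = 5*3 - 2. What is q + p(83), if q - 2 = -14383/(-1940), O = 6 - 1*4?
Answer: 6917779/483060 ≈ 14.321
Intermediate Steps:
O = 2 (O = 6 - 4 = 2)
w = 13 (w = 15 - 2 = 13)
D(x, m) = m + x
p(j) = -52/j + j/15 (p(j) = j/(13 + 2) - 52/j = j/15 - 52/j = -52/j + j/15)
q = 18263/1940 (q = 2 - 14383/(-1940) = 2 - 14383*(-1/1940) = 2 + 14383/1940 = 18263/1940 ≈ 9.4139)
q + p(83) = 18263/1940 + (-52/83 + (1/15)*83) = 18263/1940 + (-52*1/83 + 83/15) = 18263/1940 + (-52/83 + 83/15) = 18263/1940 + 6109/1245 = 6917779/483060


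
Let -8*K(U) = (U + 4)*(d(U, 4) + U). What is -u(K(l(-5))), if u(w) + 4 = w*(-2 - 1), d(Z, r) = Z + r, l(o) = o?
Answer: 7/4 ≈ 1.7500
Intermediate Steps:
K(U) = -(4 + U)*(4 + 2*U)/8 (K(U) = -(U + 4)*((U + 4) + U)/8 = -(4 + U)*((4 + U) + U)/8 = -(4 + U)*(4 + 2*U)/8)
u(w) = -4 - 3*w (u(w) = -4 + w*(-2 - 1) = -4 + w*(-3) = -4 - 3*w)
-u(K(l(-5))) = -(-4 - 3*(-2 - 3/2*(-5) - ¼*(-5)²)) = -(-4 - 3*(-2 + 15/2 - ¼*25)) = -(-4 - 3*(-2 + 15/2 - 25/4)) = -(-4 - 3*(-¾)) = -(-4 + 9/4) = -1*(-7/4) = 7/4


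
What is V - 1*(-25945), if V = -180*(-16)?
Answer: 28825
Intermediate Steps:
V = 2880
V - 1*(-25945) = 2880 - 1*(-25945) = 2880 + 25945 = 28825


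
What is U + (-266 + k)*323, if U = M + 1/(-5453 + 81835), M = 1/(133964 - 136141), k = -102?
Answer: -19765135568701/166283614 ≈ -1.1886e+5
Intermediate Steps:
M = -1/2177 (M = 1/(-2177) = -1/2177 ≈ -0.00045935)
U = -74205/166283614 (U = -1/2177 + 1/(-5453 + 81835) = -1/2177 + 1/76382 = -74205/166283614 ≈ -0.00044626)
U + (-266 + k)*323 = -74205/166283614 + (-266 - 102)*323 = -74205/166283614 - 368*323 = -74205/166283614 - 118864 = -19765135568701/166283614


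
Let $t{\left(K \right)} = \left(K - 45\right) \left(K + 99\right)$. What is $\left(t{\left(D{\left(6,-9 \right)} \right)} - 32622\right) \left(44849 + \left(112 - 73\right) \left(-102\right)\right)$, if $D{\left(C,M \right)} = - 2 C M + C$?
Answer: $-732612675$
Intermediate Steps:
$D{\left(C,M \right)} = C - 2 C M$ ($D{\left(C,M \right)} = - 2 C M + C = C - 2 C M$)
$t{\left(K \right)} = \left(-45 + K\right) \left(99 + K\right)$
$\left(t{\left(D{\left(6,-9 \right)} \right)} - 32622\right) \left(44849 + \left(112 - 73\right) \left(-102\right)\right) = \left(\left(-4455 + \left(6 \left(1 - -18\right)\right)^{2} + 54 \cdot 6 \left(1 - -18\right)\right) - 32622\right) \left(44849 + \left(112 - 73\right) \left(-102\right)\right) = \left(\left(-4455 + \left(6 \left(1 + 18\right)\right)^{2} + 54 \cdot 6 \left(1 + 18\right)\right) - 32622\right) \left(44849 + 39 \left(-102\right)\right) = \left(\left(-4455 + \left(6 \cdot 19\right)^{2} + 54 \cdot 6 \cdot 19\right) - 32622\right) \left(44849 - 3978\right) = \left(\left(-4455 + 114^{2} + 54 \cdot 114\right) - 32622\right) 40871 = \left(\left(-4455 + 12996 + 6156\right) - 32622\right) 40871 = \left(14697 - 32622\right) 40871 = \left(-17925\right) 40871 = -732612675$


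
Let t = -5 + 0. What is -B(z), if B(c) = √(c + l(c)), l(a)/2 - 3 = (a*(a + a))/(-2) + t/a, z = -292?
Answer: -I*√3641070494/146 ≈ -413.3*I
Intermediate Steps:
t = -5
l(a) = 6 - 10/a - 2*a² (l(a) = 6 + 2*((a*(a + a))/(-2) - 5/a) = 6 + 2*((a*(2*a))*(-½) - 5/a) = 6 + 2*((2*a²)*(-½) - 5/a) = 6 + 2*(-a² - 5/a) = 6 + (-10/a - 2*a²) = 6 - 10/a - 2*a²)
B(c) = √(6 + c - 10/c - 2*c²) (B(c) = √(c + (6 - 10/c - 2*c²)) = √(6 + c - 10/c - 2*c²))
-B(z) = -√(6 - 292 - 10/(-292) - 2*(-292)²) = -√(6 - 292 - 10*(-1/292) - 2*85264) = -√(6 - 292 + 5/146 - 170528) = -√(-24938839/146) = -I*√3641070494/146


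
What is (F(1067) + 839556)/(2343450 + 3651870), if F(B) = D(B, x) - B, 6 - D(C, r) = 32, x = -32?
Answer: 838463/5995320 ≈ 0.13985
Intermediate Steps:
D(C, r) = -26 (D(C, r) = 6 - 1*32 = 6 - 32 = -26)
F(B) = -26 - B
(F(1067) + 839556)/(2343450 + 3651870) = ((-26 - 1*1067) + 839556)/(2343450 + 3651870) = ((-26 - 1067) + 839556)/5995320 = (-1093 + 839556)*(1/5995320) = 838463*(1/5995320) = 838463/5995320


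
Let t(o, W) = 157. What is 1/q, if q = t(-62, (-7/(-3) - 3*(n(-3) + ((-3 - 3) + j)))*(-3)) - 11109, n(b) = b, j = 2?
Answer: -1/10952 ≈ -9.1308e-5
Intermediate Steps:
q = -10952 (q = 157 - 11109 = -10952)
1/q = 1/(-10952) = -1/10952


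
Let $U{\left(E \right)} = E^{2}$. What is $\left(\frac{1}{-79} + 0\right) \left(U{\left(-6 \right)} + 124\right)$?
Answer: $- \frac{160}{79} \approx -2.0253$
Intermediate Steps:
$\left(\frac{1}{-79} + 0\right) \left(U{\left(-6 \right)} + 124\right) = \left(\frac{1}{-79} + 0\right) \left(\left(-6\right)^{2} + 124\right) = \left(- \frac{1}{79} + 0\right) \left(36 + 124\right) = \left(- \frac{1}{79}\right) 160 = - \frac{160}{79}$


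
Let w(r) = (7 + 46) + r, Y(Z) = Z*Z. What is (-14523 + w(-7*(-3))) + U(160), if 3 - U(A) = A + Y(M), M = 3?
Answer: -14615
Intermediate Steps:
Y(Z) = Z**2
w(r) = 53 + r
U(A) = -6 - A (U(A) = 3 - (A + 3**2) = 3 - (A + 9) = 3 - (9 + A) = 3 + (-9 - A) = -6 - A)
(-14523 + w(-7*(-3))) + U(160) = (-14523 + (53 - 7*(-3))) + (-6 - 1*160) = (-14523 + (53 + 21)) + (-6 - 160) = (-14523 + 74) - 166 = -14449 - 166 = -14615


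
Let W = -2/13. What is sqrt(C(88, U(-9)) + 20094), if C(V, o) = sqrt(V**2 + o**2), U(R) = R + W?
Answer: sqrt(3395886 + 13*sqrt(1322897))/13 ≈ 142.06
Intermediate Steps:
W = -2/13 (W = -2*1/13 = -2/13 ≈ -0.15385)
U(R) = -2/13 + R (U(R) = R - 2/13 = -2/13 + R)
sqrt(C(88, U(-9)) + 20094) = sqrt(sqrt(88**2 + (-2/13 - 9)**2) + 20094) = sqrt(sqrt(7744 + (-119/13)**2) + 20094) = sqrt(sqrt(7744 + 14161/169) + 20094) = sqrt(sqrt(1322897/169) + 20094) = sqrt(sqrt(1322897)/13 + 20094) = sqrt(20094 + sqrt(1322897)/13)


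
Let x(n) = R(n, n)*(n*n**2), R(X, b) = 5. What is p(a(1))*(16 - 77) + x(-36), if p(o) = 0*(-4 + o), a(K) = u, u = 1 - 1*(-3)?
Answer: -233280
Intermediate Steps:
u = 4 (u = 1 + 3 = 4)
a(K) = 4
x(n) = 5*n**3 (x(n) = 5*(n*n**2) = 5*n**3)
p(o) = 0
p(a(1))*(16 - 77) + x(-36) = 0*(16 - 77) + 5*(-36)**3 = 0*(-61) + 5*(-46656) = 0 - 233280 = -233280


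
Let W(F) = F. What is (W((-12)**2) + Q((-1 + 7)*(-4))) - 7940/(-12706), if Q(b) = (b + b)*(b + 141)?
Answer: -34759646/6353 ≈ -5471.4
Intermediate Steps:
Q(b) = 2*b*(141 + b) (Q(b) = (2*b)*(141 + b) = 2*b*(141 + b))
(W((-12)**2) + Q((-1 + 7)*(-4))) - 7940/(-12706) = ((-12)**2 + 2*((-1 + 7)*(-4))*(141 + (-1 + 7)*(-4))) - 7940/(-12706) = (144 + 2*(6*(-4))*(141 + 6*(-4))) - 7940*(-1/12706) = (144 + 2*(-24)*(141 - 24)) + 3970/6353 = (144 + 2*(-24)*117) + 3970/6353 = (144 - 5616) + 3970/6353 = -5472 + 3970/6353 = -34759646/6353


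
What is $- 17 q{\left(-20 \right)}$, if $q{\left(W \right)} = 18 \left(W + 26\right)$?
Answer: $-1836$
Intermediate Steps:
$q{\left(W \right)} = 468 + 18 W$ ($q{\left(W \right)} = 18 \left(26 + W\right) = 468 + 18 W$)
$- 17 q{\left(-20 \right)} = - 17 \left(468 + 18 \left(-20\right)\right) = - 17 \left(468 - 360\right) = \left(-17\right) 108 = -1836$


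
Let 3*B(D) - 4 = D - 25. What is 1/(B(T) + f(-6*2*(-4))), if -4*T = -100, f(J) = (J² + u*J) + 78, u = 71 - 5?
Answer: 3/16654 ≈ 0.00018014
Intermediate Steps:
u = 66
f(J) = 78 + J² + 66*J (f(J) = (J² + 66*J) + 78 = 78 + J² + 66*J)
T = 25 (T = -¼*(-100) = 25)
B(D) = -7 + D/3 (B(D) = 4/3 + (D - 25)/3 = 4/3 + (-25 + D)/3 = 4/3 + (-25/3 + D/3) = -7 + D/3)
1/(B(T) + f(-6*2*(-4))) = 1/((-7 + (⅓)*25) + (78 + (-6*2*(-4))² + 66*(-6*2*(-4)))) = 1/((-7 + 25/3) + (78 + (-12*(-4))² + 66*(-12*(-4)))) = 1/(4/3 + (78 + 48² + 66*48)) = 1/(4/3 + (78 + 2304 + 3168)) = 1/(4/3 + 5550) = 1/(16654/3) = 3/16654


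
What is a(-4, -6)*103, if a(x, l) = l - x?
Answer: -206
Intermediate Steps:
a(-4, -6)*103 = (-6 - 1*(-4))*103 = (-6 + 4)*103 = -2*103 = -206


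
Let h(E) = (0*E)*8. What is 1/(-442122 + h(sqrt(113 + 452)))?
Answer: -1/442122 ≈ -2.2618e-6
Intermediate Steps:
h(E) = 0 (h(E) = 0*8 = 0)
1/(-442122 + h(sqrt(113 + 452))) = 1/(-442122 + 0) = 1/(-442122) = -1/442122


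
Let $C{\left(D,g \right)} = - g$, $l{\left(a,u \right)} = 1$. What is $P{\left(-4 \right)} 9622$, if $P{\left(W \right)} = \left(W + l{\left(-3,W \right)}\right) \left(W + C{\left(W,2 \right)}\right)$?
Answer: $173196$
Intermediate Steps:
$P{\left(W \right)} = \left(1 + W\right) \left(-2 + W\right)$ ($P{\left(W \right)} = \left(W + 1\right) \left(W - 2\right) = \left(1 + W\right) \left(W - 2\right) = \left(1 + W\right) \left(-2 + W\right)$)
$P{\left(-4 \right)} 9622 = \left(-2 + \left(-4\right)^{2} - -4\right) 9622 = \left(-2 + 16 + 4\right) 9622 = 18 \cdot 9622 = 173196$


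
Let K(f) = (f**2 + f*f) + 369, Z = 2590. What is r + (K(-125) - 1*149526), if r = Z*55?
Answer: 24543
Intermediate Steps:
K(f) = 369 + 2*f**2 (K(f) = (f**2 + f**2) + 369 = 2*f**2 + 369 = 369 + 2*f**2)
r = 142450 (r = 2590*55 = 142450)
r + (K(-125) - 1*149526) = 142450 + ((369 + 2*(-125)**2) - 1*149526) = 142450 + ((369 + 2*15625) - 149526) = 142450 + ((369 + 31250) - 149526) = 142450 + (31619 - 149526) = 142450 - 117907 = 24543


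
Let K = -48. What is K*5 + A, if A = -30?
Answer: -270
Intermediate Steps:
K*5 + A = -48*5 - 30 = -240 - 30 = -270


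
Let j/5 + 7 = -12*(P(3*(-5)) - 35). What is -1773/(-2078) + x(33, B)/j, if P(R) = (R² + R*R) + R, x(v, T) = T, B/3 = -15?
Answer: 8541513/9988946 ≈ 0.85510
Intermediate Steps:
B = -45 (B = 3*(-15) = -45)
P(R) = R + 2*R² (P(R) = (R² + R²) + R = 2*R² + R = R + 2*R²)
j = -24035 (j = -35 + 5*(-12*((3*(-5))*(1 + 2*(3*(-5))) - 35)) = -35 + 5*(-12*(-15*(1 + 2*(-15)) - 35)) = -35 + 5*(-12*(-15*(1 - 30) - 35)) = -35 + 5*(-12*(-15*(-29) - 35)) = -35 + 5*(-12*(435 - 35)) = -35 + 5*(-12*400) = -35 + 5*(-4800) = -35 - 24000 = -24035)
-1773/(-2078) + x(33, B)/j = -1773/(-2078) - 45/(-24035) = -1773*(-1/2078) - 45*(-1/24035) = 1773/2078 + 9/4807 = 8541513/9988946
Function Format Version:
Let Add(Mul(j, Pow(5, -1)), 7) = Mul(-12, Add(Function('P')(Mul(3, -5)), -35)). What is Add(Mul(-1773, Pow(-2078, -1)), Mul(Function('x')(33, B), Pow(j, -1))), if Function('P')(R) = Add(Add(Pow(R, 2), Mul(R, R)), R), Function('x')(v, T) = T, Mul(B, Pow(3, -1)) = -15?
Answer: Rational(8541513, 9988946) ≈ 0.85510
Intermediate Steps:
B = -45 (B = Mul(3, -15) = -45)
Function('P')(R) = Add(R, Mul(2, Pow(R, 2))) (Function('P')(R) = Add(Add(Pow(R, 2), Pow(R, 2)), R) = Add(Mul(2, Pow(R, 2)), R) = Add(R, Mul(2, Pow(R, 2))))
j = -24035 (j = Add(-35, Mul(5, Mul(-12, Add(Mul(Mul(3, -5), Add(1, Mul(2, Mul(3, -5)))), -35)))) = Add(-35, Mul(5, Mul(-12, Add(Mul(-15, Add(1, Mul(2, -15))), -35)))) = Add(-35, Mul(5, Mul(-12, Add(Mul(-15, Add(1, -30)), -35)))) = Add(-35, Mul(5, Mul(-12, Add(Mul(-15, -29), -35)))) = Add(-35, Mul(5, Mul(-12, Add(435, -35)))) = Add(-35, Mul(5, Mul(-12, 400))) = Add(-35, Mul(5, -4800)) = Add(-35, -24000) = -24035)
Add(Mul(-1773, Pow(-2078, -1)), Mul(Function('x')(33, B), Pow(j, -1))) = Add(Mul(-1773, Pow(-2078, -1)), Mul(-45, Pow(-24035, -1))) = Add(Mul(-1773, Rational(-1, 2078)), Mul(-45, Rational(-1, 24035))) = Add(Rational(1773, 2078), Rational(9, 4807)) = Rational(8541513, 9988946)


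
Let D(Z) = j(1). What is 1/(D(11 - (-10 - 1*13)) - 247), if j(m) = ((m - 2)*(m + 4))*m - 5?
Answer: -1/257 ≈ -0.0038911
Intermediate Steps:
j(m) = -5 + m*(-2 + m)*(4 + m) (j(m) = ((-2 + m)*(4 + m))*m - 5 = m*(-2 + m)*(4 + m) - 5 = -5 + m*(-2 + m)*(4 + m))
D(Z) = -10 (D(Z) = -5 + 1³ - 8*1 + 2*1² = -5 + 1 - 8 + 2*1 = -5 + 1 - 8 + 2 = -10)
1/(D(11 - (-10 - 1*13)) - 247) = 1/(-10 - 247) = 1/(-257) = -1/257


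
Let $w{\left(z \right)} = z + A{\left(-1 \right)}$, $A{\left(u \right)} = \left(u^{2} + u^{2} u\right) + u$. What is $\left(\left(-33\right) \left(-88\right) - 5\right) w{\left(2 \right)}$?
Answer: $2899$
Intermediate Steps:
$A{\left(u \right)} = u + u^{2} + u^{3}$ ($A{\left(u \right)} = \left(u^{2} + u^{3}\right) + u = u + u^{2} + u^{3}$)
$w{\left(z \right)} = -1 + z$ ($w{\left(z \right)} = z - \left(1 - 1 + \left(-1\right)^{2}\right) = z - \left(1 - 1 + 1\right) = z - 1 = -1 + z$)
$\left(\left(-33\right) \left(-88\right) - 5\right) w{\left(2 \right)} = \left(\left(-33\right) \left(-88\right) - 5\right) \left(-1 + 2\right) = \left(2904 - 5\right) 1 = 2899 \cdot 1 = 2899$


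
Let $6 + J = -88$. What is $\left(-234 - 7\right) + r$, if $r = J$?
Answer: $-335$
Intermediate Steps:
$J = -94$ ($J = -6 - 88 = -94$)
$r = -94$
$\left(-234 - 7\right) + r = \left(-234 - 7\right) - 94 = -241 - 94 = -335$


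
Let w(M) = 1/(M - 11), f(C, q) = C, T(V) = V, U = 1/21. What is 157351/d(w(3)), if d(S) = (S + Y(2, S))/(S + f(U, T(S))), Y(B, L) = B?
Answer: -2045563/315 ≈ -6493.9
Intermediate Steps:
U = 1/21 ≈ 0.047619
w(M) = 1/(-11 + M)
d(S) = (2 + S)/(1/21 + S) (d(S) = (S + 2)/(S + 1/21) = (2 + S)/(1/21 + S))
157351/d(w(3)) = 157351/((21*(2 + 1/(-11 + 3))/(1 + 21/(-11 + 3)))) = 157351/((21*(2 + 1/(-8))/(1 + 21/(-8)))) = 157351/((21*(2 - 1/8)/(1 + 21*(-1/8)))) = 157351/((21*(15/8)/(1 - 21/8))) = 157351/((21*(15/8)/(-13/8))) = 157351/((21*(-8/13)*(15/8))) = 157351/(-315/13) = 157351*(-13/315) = -2045563/315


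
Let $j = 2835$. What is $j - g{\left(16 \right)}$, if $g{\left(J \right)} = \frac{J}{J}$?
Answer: $2834$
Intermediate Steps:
$g{\left(J \right)} = 1$
$j - g{\left(16 \right)} = 2835 - 1 = 2834$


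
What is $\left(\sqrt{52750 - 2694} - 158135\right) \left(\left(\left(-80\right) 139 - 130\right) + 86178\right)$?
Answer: $-11848739280 + 149856 \sqrt{12514} \approx -1.1832 \cdot 10^{10}$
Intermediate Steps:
$\left(\sqrt{52750 - 2694} - 158135\right) \left(\left(\left(-80\right) 139 - 130\right) + 86178\right) = \left(\sqrt{50056} - 158135\right) \left(\left(-11120 - 130\right) + 86178\right) = \left(2 \sqrt{12514} - 158135\right) \left(-11250 + 86178\right) = \left(-158135 + 2 \sqrt{12514}\right) 74928 = -11848739280 + 149856 \sqrt{12514}$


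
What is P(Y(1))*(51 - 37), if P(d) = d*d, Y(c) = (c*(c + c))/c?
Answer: 56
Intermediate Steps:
Y(c) = 2*c (Y(c) = (c*(2*c))/c = (2*c**2)/c = 2*c)
P(d) = d**2
P(Y(1))*(51 - 37) = (2*1)**2*(51 - 37) = 2**2*14 = 4*14 = 56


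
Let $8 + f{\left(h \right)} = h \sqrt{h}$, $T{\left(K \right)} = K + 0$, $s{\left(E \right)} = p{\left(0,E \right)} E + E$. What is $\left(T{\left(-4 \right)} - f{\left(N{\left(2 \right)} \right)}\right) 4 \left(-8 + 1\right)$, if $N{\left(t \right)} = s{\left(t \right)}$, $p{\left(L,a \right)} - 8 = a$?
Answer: $-112 + 616 \sqrt{22} \approx 2777.3$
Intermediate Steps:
$p{\left(L,a \right)} = 8 + a$
$s{\left(E \right)} = E + E \left(8 + E\right)$ ($s{\left(E \right)} = \left(8 + E\right) E + E = E \left(8 + E\right) + E = E + E \left(8 + E\right)$)
$N{\left(t \right)} = t \left(9 + t\right)$
$T{\left(K \right)} = K$
$f{\left(h \right)} = -8 + h^{\frac{3}{2}}$ ($f{\left(h \right)} = -8 + h \sqrt{h} = -8 + h^{\frac{3}{2}}$)
$\left(T{\left(-4 \right)} - f{\left(N{\left(2 \right)} \right)}\right) 4 \left(-8 + 1\right) = \left(-4 - \left(-8 + \left(2 \left(9 + 2\right)\right)^{\frac{3}{2}}\right)\right) 4 \left(-8 + 1\right) = \left(-4 - \left(-8 + \left(2 \cdot 11\right)^{\frac{3}{2}}\right)\right) 4 \left(-7\right) = \left(-4 - \left(-8 + 22^{\frac{3}{2}}\right)\right) 4 \left(-7\right) = \left(-4 - \left(-8 + 22 \sqrt{22}\right)\right) 4 \left(-7\right) = \left(-4 + \left(8 - 22 \sqrt{22}\right)\right) 4 \left(-7\right) = \left(4 - 22 \sqrt{22}\right) 4 \left(-7\right) = \left(16 - 88 \sqrt{22}\right) \left(-7\right) = -112 + 616 \sqrt{22}$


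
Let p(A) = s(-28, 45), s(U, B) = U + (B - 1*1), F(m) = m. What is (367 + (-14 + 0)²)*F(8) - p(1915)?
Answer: 4488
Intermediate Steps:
s(U, B) = -1 + B + U (s(U, B) = U + (B - 1) = U + (-1 + B) = -1 + B + U)
p(A) = 16 (p(A) = -1 + 45 - 28 = 16)
(367 + (-14 + 0)²)*F(8) - p(1915) = (367 + (-14 + 0)²)*8 - 1*16 = (367 + (-14)²)*8 - 16 = (367 + 196)*8 - 16 = 563*8 - 16 = 4504 - 16 = 4488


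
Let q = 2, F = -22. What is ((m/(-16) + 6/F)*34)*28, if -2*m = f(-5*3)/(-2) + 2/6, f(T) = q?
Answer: -18445/66 ≈ -279.47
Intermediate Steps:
f(T) = 2
m = 1/3 (m = -(2/(-2) + 2/6)/2 = -(2*(-1/2) + 2*(1/6))/2 = -(-1 + 1/3)/2 = -1/2*(-2/3) = 1/3 ≈ 0.33333)
((m/(-16) + 6/F)*34)*28 = (((1/3)/(-16) + 6/(-22))*34)*28 = (((1/3)*(-1/16) + 6*(-1/22))*34)*28 = ((-1/48 - 3/11)*34)*28 = -155/528*34*28 = -2635/264*28 = -18445/66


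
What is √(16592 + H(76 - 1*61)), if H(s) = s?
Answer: √16607 ≈ 128.87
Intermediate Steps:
√(16592 + H(76 - 1*61)) = √(16592 + (76 - 1*61)) = √(16592 + (76 - 61)) = √(16592 + 15) = √16607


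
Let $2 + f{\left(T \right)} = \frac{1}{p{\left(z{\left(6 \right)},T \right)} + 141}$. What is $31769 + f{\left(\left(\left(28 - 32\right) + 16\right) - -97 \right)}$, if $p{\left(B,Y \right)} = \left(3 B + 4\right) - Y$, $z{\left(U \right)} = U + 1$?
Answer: $\frac{1810720}{57} \approx 31767.0$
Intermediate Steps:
$z{\left(U \right)} = 1 + U$
$p{\left(B,Y \right)} = 4 - Y + 3 B$ ($p{\left(B,Y \right)} = \left(4 + 3 B\right) - Y = 4 - Y + 3 B$)
$f{\left(T \right)} = -2 + \frac{1}{166 - T}$ ($f{\left(T \right)} = -2 + \frac{1}{\left(4 - T + 3 \left(1 + 6\right)\right) + 141} = -2 + \frac{1}{\left(4 - T + 3 \cdot 7\right) + 141} = -2 + \frac{1}{\left(4 - T + 21\right) + 141} = -2 + \frac{1}{\left(25 - T\right) + 141} = -2 + \frac{1}{166 - T}$)
$31769 + f{\left(\left(\left(28 - 32\right) + 16\right) - -97 \right)} = 31769 + \frac{-331 + 2 \left(\left(\left(28 - 32\right) + 16\right) - -97\right)}{166 - \left(\left(\left(28 - 32\right) + 16\right) - -97\right)} = 31769 + \frac{-331 + 2 \left(\left(-4 + 16\right) + 97\right)}{166 - \left(\left(-4 + 16\right) + 97\right)} = 31769 + \frac{-331 + 2 \left(12 + 97\right)}{166 - \left(12 + 97\right)} = 31769 + \frac{-331 + 2 \cdot 109}{166 - 109} = 31769 + \frac{-331 + 218}{166 - 109} = 31769 + \frac{1}{57} \left(-113\right) = 31769 - \frac{113}{57} = \frac{1810720}{57}$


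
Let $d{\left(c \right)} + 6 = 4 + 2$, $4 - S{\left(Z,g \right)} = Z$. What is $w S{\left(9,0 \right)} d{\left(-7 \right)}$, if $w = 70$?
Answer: $0$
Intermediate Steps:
$S{\left(Z,g \right)} = 4 - Z$
$d{\left(c \right)} = 0$ ($d{\left(c \right)} = -6 + \left(4 + 2\right) = -6 + 6 = 0$)
$w S{\left(9,0 \right)} d{\left(-7 \right)} = 70 \left(4 - 9\right) 0 = 70 \left(-5\right) 0 = \left(-350\right) 0 = 0$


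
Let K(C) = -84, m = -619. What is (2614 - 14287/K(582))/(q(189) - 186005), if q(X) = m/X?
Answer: -2104767/140622256 ≈ -0.014968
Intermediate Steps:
q(X) = -619/X
(2614 - 14287/K(582))/(q(189) - 186005) = (2614 - 14287/(-84))/(-619/189 - 186005) = (2614 - 14287*(-1/84))/(-619*1/189 - 186005) = (2614 + 2041/12)/(-619/189 - 186005) = 33409/(12*(-35155564/189)) = (33409/12)*(-189/35155564) = -2104767/140622256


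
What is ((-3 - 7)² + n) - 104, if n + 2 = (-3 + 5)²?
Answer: -2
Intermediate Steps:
n = 2 (n = -2 + (-3 + 5)² = -2 + 2² = -2 + 4 = 2)
((-3 - 7)² + n) - 104 = ((-3 - 7)² + 2) - 104 = ((-10)² + 2) - 104 = (100 + 2) - 104 = 102 - 104 = -2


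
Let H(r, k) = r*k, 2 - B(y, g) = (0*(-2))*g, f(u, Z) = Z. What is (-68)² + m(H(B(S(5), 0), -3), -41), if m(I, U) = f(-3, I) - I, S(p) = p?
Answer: 4624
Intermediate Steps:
B(y, g) = 2 (B(y, g) = 2 - 0*(-2)*g = 2 - 0*g = 2 - 1*0 = 2 + 0 = 2)
H(r, k) = k*r
m(I, U) = 0 (m(I, U) = I - I = 0)
(-68)² + m(H(B(S(5), 0), -3), -41) = (-68)² + 0 = 4624 + 0 = 4624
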